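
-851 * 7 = -5957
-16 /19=-0.84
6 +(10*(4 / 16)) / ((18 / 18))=17 / 2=8.50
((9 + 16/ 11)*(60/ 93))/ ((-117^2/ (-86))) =197800/ 4667949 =0.04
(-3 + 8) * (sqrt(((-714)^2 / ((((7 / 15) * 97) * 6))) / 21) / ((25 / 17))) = 289 * sqrt(2910) / 485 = 32.14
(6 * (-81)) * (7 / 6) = -567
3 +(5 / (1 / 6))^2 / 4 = 228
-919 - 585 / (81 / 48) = -3797 / 3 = -1265.67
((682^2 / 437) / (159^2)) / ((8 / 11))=1279091 / 22095594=0.06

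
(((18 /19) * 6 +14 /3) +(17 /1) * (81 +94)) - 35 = 168170 /57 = 2950.35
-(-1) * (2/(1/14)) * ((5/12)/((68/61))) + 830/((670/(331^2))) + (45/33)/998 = 10183357007143/75023652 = 135735.29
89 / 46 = 1.93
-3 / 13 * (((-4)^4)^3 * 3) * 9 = -104534961.23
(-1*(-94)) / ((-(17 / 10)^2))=-9400 / 289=-32.53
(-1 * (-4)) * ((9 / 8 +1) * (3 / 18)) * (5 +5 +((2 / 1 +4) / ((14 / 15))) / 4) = 5525 / 336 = 16.44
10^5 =100000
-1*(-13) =13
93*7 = 651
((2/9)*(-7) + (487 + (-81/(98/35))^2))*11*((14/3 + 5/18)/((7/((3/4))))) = 2283565471/296352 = 7705.58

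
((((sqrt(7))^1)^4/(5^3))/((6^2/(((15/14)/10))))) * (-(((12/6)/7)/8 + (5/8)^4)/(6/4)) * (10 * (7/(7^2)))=-5399/25804800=-0.00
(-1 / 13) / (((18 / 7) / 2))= -7 / 117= -0.06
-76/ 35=-2.17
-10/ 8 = -5/ 4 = -1.25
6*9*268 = 14472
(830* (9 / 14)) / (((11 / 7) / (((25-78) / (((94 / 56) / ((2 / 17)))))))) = -11085480 / 8789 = -1261.29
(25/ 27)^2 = 625/ 729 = 0.86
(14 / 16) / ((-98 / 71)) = -71 / 112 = -0.63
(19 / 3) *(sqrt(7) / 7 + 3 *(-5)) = -92.61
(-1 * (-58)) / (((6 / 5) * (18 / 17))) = 2465 / 54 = 45.65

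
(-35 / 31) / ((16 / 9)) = -315 / 496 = -0.64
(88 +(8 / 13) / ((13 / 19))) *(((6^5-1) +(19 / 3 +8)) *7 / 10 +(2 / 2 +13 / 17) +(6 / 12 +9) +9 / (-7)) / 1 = 48830927176 / 100555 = 485614.11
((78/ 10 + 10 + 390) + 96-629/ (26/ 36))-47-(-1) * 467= 52.88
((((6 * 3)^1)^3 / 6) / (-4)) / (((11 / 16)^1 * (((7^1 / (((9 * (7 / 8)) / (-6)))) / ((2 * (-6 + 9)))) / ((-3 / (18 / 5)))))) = -3645 / 11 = -331.36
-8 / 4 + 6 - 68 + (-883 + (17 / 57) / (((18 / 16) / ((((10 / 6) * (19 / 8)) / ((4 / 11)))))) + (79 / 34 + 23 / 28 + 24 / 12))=-18101449 / 19278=-938.97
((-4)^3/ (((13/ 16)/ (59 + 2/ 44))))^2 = 442342047744/ 20449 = 21631475.76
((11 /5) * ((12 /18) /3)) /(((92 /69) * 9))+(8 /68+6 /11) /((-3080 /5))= 77102 /1943865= 0.04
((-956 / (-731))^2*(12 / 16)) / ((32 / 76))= 3255897 / 1068722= 3.05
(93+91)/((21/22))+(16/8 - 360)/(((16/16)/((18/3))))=-41060/21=-1955.24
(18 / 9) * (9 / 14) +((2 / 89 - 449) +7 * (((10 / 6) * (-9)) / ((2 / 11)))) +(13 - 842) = -2310323 / 1246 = -1854.19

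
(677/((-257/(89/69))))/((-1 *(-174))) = -0.02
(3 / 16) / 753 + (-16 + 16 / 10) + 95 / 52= -3282011 / 261040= -12.57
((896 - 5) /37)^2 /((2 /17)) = 13495977 /2738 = 4929.14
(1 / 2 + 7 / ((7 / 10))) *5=105 / 2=52.50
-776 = -776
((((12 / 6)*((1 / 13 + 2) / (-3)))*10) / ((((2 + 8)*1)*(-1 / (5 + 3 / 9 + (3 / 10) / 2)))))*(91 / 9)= 2303 / 30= 76.77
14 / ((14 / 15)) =15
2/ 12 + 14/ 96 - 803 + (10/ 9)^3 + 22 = -9089939/ 11664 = -779.32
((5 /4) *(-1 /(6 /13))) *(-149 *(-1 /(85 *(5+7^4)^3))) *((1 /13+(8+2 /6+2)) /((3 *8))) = -30247 /204573574142208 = -0.00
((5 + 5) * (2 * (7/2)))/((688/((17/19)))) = 595/6536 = 0.09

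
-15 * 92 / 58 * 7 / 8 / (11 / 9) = -21735 / 1276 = -17.03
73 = 73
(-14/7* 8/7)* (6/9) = -32/21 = -1.52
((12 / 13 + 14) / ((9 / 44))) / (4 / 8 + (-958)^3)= -17072 / 205736991291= -0.00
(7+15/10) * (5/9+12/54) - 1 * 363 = -356.39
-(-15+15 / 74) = 1095 / 74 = 14.80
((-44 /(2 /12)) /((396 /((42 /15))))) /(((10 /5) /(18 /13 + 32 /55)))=-19684 /10725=-1.84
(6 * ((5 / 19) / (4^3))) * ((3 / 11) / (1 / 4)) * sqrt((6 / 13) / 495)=3 * sqrt(4290) / 239096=0.00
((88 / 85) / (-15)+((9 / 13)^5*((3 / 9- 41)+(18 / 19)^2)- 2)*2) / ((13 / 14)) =-39999920013536 / 2221659512475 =-18.00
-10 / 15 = -2 / 3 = -0.67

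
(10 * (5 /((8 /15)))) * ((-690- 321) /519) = -182.62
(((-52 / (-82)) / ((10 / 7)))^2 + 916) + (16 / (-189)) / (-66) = 240144676097 / 262109925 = 916.20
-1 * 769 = -769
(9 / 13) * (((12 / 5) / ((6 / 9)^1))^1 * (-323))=-52326 / 65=-805.02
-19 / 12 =-1.58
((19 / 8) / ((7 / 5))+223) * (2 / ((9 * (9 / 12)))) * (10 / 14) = 62915 / 1323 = 47.55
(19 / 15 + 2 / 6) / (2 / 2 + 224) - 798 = -897742 / 1125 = -797.99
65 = 65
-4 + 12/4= -1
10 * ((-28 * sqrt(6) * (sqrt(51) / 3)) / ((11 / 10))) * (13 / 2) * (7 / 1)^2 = -891800 * sqrt(34) / 11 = -472731.17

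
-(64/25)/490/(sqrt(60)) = -16*sqrt(15)/91875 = -0.00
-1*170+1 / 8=-1359 / 8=-169.88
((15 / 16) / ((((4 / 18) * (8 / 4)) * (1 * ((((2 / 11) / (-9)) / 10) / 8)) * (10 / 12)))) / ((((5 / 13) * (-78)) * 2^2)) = 2673 / 32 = 83.53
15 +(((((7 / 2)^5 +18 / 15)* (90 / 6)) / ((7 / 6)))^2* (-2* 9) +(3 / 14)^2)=-5171662614273 / 6272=-824563554.57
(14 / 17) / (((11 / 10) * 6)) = 70 / 561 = 0.12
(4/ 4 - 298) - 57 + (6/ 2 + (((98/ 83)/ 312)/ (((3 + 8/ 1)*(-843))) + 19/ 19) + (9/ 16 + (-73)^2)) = 2391520618577/ 480267216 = 4979.56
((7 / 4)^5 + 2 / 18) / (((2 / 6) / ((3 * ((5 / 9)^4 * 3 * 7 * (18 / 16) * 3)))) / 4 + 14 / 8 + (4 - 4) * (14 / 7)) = 666255625 / 70725888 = 9.42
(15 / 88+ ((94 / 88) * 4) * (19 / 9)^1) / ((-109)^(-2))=86481799 / 792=109194.19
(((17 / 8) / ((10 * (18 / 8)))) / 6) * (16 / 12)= 17 / 810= 0.02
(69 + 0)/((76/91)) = 82.62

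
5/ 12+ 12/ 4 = 41/ 12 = 3.42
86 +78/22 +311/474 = 470311/5214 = 90.20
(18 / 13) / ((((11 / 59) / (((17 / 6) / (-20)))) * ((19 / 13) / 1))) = -3009 / 4180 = -0.72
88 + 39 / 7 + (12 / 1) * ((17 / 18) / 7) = 1999 / 21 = 95.19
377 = 377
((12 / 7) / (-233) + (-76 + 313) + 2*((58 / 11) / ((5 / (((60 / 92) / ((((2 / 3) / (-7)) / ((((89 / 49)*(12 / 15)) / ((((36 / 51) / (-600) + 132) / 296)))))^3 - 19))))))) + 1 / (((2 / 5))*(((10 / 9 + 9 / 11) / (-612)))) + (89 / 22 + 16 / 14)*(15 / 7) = -221682343603139161266676986685121685 / 406757645938749807459314381475574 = -545.00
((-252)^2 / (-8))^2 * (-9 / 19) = -567106596 / 19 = -29847715.58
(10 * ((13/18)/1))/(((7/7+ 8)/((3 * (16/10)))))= 104/27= 3.85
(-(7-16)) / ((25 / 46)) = 16.56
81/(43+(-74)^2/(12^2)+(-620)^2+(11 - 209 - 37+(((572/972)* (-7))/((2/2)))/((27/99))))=236196/1120417373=0.00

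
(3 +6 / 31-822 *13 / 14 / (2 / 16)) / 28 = -217.97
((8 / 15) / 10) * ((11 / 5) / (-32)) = -11 / 3000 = -0.00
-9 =-9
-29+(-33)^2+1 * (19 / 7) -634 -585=-1094 / 7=-156.29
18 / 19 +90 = 1728 / 19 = 90.95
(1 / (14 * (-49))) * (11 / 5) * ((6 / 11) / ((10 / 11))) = -0.00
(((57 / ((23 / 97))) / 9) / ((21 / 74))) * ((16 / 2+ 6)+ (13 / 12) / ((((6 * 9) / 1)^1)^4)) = 97411758691411 / 73925568864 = 1317.70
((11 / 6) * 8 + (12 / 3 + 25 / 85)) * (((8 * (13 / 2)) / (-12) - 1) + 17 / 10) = -105403 / 1530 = -68.89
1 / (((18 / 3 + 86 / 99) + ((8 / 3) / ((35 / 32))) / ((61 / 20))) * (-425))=-42273 / 137764600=-0.00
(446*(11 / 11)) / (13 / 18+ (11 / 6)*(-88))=-2.78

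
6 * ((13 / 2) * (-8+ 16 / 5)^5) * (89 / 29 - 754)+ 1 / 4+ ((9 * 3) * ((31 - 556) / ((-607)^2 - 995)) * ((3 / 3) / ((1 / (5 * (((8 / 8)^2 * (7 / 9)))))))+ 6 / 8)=74622681.69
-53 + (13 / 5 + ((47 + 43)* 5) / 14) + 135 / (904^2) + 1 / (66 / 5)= -17160971467 / 943884480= -18.18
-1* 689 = -689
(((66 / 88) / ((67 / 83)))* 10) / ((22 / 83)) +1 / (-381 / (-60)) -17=6817773 / 374396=18.21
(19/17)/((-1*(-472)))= 19/8024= 0.00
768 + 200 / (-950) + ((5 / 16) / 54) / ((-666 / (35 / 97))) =814245671939 / 1060506432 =767.79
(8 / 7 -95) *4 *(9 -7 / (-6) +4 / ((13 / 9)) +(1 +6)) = -7484.51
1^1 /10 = 1 /10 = 0.10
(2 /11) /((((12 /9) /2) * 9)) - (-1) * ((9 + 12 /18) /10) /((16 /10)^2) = 1723 /4224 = 0.41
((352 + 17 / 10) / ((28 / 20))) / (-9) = -393 / 14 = -28.07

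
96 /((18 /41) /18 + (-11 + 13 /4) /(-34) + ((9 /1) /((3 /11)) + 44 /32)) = 2.77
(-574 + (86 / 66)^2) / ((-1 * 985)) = 623237 / 1072665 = 0.58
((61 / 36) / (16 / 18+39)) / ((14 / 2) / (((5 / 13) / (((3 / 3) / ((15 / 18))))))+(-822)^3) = -1525 / 19939298919144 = -0.00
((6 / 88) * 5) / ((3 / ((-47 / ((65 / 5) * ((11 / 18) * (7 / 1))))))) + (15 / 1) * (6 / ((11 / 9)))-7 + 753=18047917 / 22022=819.54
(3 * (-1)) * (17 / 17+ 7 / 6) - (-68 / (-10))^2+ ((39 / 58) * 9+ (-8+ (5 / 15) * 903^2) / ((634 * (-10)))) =-82330807 / 919300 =-89.56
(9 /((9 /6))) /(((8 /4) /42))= 126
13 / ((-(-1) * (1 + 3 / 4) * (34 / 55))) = 1430 / 119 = 12.02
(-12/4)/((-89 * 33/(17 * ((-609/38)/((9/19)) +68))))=3485/5874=0.59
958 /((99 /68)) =65144 /99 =658.02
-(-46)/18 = 23/9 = 2.56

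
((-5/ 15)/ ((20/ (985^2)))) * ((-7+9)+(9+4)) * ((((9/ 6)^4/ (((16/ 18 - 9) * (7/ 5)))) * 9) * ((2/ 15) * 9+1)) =70022108475/ 32704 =2141086.98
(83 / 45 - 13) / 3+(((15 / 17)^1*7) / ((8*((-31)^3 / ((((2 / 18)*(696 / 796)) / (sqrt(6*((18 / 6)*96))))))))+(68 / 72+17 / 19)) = -9641 / 5130 - 1015*sqrt(3) / 29025490464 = -1.88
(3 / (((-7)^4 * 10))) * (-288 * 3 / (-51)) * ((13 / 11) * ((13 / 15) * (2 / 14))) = 24336 / 78572725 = 0.00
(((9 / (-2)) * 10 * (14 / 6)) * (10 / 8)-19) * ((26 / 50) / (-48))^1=7813 / 4800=1.63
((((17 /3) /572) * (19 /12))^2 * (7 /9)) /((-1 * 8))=-730303 /30530193408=-0.00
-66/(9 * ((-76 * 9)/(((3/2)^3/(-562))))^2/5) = -165/58378078208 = -0.00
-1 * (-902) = 902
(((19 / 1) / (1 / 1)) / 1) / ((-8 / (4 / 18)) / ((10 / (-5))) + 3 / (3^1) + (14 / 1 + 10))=19 / 43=0.44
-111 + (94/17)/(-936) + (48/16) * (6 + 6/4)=-704153/7956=-88.51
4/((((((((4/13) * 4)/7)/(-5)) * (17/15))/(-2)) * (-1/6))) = -1204.41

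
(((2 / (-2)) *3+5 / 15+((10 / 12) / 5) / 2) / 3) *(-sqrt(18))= 31 *sqrt(2) / 12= 3.65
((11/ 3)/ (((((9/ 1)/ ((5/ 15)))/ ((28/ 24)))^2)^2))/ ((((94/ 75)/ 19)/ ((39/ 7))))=23298275/ 21580756128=0.00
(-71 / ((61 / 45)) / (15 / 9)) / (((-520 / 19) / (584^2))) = 391623.04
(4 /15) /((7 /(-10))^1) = -8 /21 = -0.38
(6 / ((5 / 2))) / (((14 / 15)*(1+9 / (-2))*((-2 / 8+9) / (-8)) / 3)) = 3456 / 1715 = 2.02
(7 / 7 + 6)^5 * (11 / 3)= 184877 / 3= 61625.67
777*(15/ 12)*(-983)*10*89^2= -151249712775/ 2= -75624856387.50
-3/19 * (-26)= 78/19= 4.11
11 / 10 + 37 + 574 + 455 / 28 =12567 / 20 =628.35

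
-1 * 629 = -629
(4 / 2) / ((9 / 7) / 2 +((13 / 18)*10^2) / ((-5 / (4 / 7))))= -36 / 137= -0.26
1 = 1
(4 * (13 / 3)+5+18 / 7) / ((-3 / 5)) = -2615 / 63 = -41.51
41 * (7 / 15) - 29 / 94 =26543 / 1410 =18.82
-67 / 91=-0.74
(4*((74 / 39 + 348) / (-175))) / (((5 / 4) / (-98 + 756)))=-20523584 / 4875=-4209.97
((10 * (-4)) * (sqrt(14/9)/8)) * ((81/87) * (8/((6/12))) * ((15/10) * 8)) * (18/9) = -17280 * sqrt(14)/29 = -2229.51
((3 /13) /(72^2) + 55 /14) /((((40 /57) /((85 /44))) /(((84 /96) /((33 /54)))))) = 199538741 /12886016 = 15.48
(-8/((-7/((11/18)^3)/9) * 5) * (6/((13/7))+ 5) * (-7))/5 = -142417/26325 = -5.41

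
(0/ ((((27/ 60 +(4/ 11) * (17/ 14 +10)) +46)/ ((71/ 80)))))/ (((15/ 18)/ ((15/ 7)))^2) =0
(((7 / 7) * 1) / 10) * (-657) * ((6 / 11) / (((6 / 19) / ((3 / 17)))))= -37449 / 1870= -20.03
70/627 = 0.11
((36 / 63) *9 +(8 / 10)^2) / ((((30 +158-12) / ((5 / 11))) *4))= 23 / 6160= 0.00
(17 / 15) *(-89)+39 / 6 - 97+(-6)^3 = -12221 / 30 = -407.37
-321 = -321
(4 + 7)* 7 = 77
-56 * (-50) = 2800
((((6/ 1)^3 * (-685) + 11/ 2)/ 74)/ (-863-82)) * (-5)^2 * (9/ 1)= 1479545/ 3108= 476.04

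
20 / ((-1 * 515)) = -4 / 103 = -0.04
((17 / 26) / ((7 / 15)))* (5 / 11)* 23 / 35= 5865 / 14014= 0.42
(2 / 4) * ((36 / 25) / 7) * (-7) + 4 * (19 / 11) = 1702 / 275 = 6.19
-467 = -467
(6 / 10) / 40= 3 / 200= 0.02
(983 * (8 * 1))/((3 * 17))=7864/51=154.20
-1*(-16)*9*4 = 576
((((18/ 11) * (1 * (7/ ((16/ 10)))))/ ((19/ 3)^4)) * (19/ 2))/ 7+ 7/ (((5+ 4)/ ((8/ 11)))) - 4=-18623675/ 5432328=-3.43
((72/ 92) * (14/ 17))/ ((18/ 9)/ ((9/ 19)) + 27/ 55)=124740/ 912203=0.14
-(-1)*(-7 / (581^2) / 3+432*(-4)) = -249988033 / 144669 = -1728.00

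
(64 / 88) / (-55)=-8 / 605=-0.01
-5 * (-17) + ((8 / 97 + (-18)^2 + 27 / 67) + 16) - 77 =2264807 / 6499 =348.49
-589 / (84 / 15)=-2945 / 28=-105.18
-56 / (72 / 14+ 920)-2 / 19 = -5100 / 30761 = -0.17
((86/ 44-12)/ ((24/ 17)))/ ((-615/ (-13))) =-48841/ 324720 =-0.15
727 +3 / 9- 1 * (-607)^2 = -1103165 / 3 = -367721.67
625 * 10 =6250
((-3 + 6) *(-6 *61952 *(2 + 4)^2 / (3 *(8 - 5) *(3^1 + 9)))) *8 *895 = -2661457920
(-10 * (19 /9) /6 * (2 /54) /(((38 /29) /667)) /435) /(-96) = 667 /419904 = 0.00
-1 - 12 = -13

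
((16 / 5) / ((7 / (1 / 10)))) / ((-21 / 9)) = -24 / 1225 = -0.02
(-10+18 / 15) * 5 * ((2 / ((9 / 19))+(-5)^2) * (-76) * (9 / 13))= 879472 / 13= 67651.69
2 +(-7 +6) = 1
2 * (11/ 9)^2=242/ 81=2.99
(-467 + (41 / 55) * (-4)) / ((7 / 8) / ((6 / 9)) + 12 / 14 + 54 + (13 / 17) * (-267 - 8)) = 49216496 / 16139915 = 3.05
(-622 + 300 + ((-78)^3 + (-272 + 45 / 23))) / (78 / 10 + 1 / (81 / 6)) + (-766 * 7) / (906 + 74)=-103281921817 / 1711430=-60348.32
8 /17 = 0.47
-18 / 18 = -1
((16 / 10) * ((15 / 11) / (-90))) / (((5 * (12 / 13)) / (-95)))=247 / 495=0.50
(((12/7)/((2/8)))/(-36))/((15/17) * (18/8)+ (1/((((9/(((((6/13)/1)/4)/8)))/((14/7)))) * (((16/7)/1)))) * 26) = -4352/46193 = -0.09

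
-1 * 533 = -533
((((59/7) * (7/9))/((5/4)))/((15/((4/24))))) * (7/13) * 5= 826/5265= 0.16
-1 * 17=-17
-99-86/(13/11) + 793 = 8076/13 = 621.23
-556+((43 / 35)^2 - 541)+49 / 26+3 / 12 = -69646777 / 63700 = -1093.36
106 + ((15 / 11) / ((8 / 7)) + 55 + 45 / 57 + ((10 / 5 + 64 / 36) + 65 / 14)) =18054937 / 105336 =171.40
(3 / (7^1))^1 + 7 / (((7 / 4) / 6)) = 171 / 7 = 24.43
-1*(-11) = 11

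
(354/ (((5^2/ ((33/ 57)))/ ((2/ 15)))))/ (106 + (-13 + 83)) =59/ 9500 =0.01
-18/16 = -9/8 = -1.12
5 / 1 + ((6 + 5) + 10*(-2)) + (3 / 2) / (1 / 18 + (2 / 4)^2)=10 / 11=0.91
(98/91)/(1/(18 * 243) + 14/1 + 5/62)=949158/12410333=0.08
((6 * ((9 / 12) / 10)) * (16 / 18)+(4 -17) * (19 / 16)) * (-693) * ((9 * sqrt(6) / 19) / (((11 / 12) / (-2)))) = -2046303 * sqrt(6) / 190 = -26381.04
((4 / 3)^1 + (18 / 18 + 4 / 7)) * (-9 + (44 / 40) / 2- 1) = -27.45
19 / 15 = 1.27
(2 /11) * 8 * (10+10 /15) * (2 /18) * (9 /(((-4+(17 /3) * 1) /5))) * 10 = 5120 /11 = 465.45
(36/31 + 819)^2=646430625/961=672664.54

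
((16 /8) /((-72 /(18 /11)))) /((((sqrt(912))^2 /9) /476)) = -357 /1672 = -0.21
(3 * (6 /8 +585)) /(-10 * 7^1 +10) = -2343 /80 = -29.29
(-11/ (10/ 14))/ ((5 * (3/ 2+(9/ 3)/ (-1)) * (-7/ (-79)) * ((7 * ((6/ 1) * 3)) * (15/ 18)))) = 1738/ 7875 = 0.22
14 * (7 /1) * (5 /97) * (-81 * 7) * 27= -7501410 /97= -77334.12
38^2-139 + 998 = 2303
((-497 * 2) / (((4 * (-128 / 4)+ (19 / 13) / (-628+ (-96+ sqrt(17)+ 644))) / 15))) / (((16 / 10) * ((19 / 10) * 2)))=6434448520500 / 335899519691-2422875 * sqrt(17) / 70715688356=19.16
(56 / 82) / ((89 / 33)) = 924 / 3649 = 0.25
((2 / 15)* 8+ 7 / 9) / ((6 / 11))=913 / 270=3.38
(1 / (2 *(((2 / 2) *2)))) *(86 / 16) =43 / 32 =1.34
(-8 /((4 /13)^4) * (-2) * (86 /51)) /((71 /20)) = 847.92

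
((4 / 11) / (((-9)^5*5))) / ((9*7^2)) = -4 / 1432233495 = -0.00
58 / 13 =4.46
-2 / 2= -1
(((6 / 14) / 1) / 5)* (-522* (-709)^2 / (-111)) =262399482 / 1295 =202625.08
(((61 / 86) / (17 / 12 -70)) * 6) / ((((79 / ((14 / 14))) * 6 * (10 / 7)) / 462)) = -591822 / 13978655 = -0.04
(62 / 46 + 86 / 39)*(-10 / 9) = -31870 / 8073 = -3.95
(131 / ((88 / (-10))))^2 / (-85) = -85805 / 32912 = -2.61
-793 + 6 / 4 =-1583 / 2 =-791.50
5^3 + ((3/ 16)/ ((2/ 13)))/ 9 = 12013/ 96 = 125.14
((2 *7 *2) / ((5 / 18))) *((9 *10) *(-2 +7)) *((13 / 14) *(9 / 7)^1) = 379080 / 7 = 54154.29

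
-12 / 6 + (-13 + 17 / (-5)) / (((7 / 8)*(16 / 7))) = -51 / 5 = -10.20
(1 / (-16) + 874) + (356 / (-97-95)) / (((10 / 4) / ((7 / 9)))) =1886459 / 2160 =873.36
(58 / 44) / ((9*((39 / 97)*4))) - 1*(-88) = 2720957 / 30888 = 88.09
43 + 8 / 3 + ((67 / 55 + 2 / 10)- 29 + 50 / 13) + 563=1254677 / 2145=584.93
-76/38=-2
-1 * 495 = -495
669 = 669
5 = 5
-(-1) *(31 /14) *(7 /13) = 31 /26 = 1.19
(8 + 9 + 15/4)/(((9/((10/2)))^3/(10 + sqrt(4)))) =10375/243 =42.70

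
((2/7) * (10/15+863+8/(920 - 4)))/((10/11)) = 1305359/4809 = 271.44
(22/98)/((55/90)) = 0.37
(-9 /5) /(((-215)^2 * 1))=-9 /231125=-0.00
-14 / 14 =-1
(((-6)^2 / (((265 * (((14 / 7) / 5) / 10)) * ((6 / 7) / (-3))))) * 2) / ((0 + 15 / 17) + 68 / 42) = -9.50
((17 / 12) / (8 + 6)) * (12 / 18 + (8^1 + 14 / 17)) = 121 / 126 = 0.96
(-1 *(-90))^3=729000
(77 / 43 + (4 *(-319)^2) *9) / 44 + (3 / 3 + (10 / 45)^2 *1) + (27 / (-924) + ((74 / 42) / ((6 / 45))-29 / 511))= 83273.22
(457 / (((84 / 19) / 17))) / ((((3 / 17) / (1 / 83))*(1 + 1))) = 2509387 / 41832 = 59.99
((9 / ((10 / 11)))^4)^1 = 96059601 / 10000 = 9605.96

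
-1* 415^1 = -415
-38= -38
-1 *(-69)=69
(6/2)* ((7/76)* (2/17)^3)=42/93347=0.00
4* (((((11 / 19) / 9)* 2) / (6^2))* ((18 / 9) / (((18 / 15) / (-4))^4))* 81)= 440000 / 1539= 285.90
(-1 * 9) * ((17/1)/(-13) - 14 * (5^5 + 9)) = 5133645/13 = 394895.77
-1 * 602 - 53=-655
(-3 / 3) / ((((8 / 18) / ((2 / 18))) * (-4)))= 1 / 16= 0.06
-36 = -36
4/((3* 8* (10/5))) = 1/12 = 0.08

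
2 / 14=1 / 7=0.14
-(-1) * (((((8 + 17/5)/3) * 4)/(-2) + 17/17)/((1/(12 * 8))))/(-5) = 3168/25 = 126.72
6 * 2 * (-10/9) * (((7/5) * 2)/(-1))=112/3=37.33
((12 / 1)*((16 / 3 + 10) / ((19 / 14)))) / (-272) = -161 / 323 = -0.50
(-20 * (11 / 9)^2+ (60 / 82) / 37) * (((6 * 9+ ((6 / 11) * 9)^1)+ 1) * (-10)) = 24176798900 / 1351647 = 17886.92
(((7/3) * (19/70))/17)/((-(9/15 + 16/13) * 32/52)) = -3211/97104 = -0.03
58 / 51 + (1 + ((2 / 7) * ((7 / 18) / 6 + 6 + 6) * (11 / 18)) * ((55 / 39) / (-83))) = 786823889 / 374417316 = 2.10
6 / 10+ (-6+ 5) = -2 / 5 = -0.40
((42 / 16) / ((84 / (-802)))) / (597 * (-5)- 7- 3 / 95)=38095 / 4547888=0.01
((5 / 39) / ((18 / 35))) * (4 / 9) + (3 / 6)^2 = 4559 / 12636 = 0.36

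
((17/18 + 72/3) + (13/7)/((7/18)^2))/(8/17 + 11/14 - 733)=-3906991/76802355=-0.05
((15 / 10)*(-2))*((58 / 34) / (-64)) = 87 / 1088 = 0.08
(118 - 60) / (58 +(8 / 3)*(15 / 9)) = 261 / 281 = 0.93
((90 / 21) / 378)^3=125 / 85766121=0.00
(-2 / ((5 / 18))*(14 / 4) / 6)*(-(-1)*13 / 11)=-273 / 55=-4.96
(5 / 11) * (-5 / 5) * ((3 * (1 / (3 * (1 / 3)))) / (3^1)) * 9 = -4.09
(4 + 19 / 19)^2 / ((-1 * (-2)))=25 / 2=12.50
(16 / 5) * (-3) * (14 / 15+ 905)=-217424 / 25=-8696.96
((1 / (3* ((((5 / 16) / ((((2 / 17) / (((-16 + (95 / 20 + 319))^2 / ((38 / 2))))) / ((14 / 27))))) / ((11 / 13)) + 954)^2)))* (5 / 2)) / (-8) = -0.00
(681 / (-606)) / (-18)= 227 / 3636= 0.06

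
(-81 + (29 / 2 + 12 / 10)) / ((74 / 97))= -63341 / 740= -85.60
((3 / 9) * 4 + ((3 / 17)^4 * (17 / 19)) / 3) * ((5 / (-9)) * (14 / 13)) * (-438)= 3816853180 / 10921599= 349.48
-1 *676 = -676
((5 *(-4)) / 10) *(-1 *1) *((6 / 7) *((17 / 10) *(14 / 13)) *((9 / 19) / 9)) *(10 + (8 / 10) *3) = 12648 / 6175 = 2.05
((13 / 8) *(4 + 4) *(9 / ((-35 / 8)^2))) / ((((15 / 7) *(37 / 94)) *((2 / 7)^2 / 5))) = 410592 / 925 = 443.88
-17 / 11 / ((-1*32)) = 17 / 352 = 0.05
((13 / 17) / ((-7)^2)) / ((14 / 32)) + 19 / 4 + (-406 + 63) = -7888511 / 23324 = -338.21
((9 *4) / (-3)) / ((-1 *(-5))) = -12 / 5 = -2.40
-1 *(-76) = 76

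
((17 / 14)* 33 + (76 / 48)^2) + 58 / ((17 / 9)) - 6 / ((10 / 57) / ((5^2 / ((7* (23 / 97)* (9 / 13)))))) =-264374783 / 394128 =-670.78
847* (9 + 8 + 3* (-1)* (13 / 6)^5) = -277162963 / 2592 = -106930.16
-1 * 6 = -6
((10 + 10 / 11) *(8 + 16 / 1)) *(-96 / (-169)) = 276480 / 1859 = 148.73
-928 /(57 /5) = -4640 /57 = -81.40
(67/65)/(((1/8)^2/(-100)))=-85760/13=-6596.92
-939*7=-6573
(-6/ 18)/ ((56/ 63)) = -3/ 8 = -0.38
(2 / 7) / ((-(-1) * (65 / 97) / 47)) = 9118 / 455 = 20.04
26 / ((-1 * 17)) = -26 / 17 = -1.53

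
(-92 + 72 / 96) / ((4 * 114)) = -0.20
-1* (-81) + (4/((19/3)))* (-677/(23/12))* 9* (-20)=17583237/437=40236.24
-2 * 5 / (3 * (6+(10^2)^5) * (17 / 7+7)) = -35 / 990000000594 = -0.00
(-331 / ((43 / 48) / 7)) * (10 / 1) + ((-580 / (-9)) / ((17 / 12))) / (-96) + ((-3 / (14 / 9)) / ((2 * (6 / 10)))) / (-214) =-1019619980165 / 39421368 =-25864.65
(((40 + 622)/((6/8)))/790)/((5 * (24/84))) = 4634/5925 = 0.78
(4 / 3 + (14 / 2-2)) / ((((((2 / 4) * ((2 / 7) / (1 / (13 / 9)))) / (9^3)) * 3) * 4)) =1864.56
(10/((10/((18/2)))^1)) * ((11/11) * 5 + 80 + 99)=1656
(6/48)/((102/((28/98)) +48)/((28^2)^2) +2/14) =76832/88213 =0.87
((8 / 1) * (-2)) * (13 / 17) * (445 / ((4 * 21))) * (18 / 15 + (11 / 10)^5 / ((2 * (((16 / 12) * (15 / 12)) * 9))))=-621648001 / 7650000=-81.26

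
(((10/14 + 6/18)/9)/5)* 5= 22/189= 0.12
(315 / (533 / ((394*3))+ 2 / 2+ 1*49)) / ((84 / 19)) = 168435 / 119266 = 1.41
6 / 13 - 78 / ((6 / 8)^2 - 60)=7310 / 4121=1.77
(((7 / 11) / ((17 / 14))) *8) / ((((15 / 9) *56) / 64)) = 2688 / 935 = 2.87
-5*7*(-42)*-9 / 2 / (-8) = 6615 / 8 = 826.88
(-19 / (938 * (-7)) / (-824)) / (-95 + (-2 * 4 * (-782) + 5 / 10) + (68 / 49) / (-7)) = -133 / 233345058824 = -0.00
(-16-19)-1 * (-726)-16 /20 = 3451 /5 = 690.20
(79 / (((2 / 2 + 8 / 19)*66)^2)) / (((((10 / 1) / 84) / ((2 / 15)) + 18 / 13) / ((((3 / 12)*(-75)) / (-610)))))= 12976145 / 107055382104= 0.00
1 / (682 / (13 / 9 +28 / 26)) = 295 / 79794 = 0.00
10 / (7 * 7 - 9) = 1 / 4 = 0.25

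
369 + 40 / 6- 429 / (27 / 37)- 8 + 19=-1811 / 9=-201.22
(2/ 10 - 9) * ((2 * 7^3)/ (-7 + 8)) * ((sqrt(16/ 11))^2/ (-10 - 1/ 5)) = 43904/ 51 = 860.86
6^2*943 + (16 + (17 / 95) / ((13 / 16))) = 41945812 / 1235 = 33964.22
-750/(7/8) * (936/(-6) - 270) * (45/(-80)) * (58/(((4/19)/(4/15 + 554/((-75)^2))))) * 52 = -37605921912/35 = -1074454911.77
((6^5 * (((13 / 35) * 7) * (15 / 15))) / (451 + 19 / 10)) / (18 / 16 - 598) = -1617408 / 21625975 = -0.07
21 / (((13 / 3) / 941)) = 59283 / 13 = 4560.23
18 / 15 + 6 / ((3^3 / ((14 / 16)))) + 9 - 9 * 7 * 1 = -9469 / 180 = -52.61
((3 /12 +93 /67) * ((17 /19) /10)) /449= 7463 /22863080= 0.00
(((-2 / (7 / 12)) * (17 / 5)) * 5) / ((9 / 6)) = -272 / 7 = -38.86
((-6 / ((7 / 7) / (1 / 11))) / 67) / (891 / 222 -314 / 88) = -888 / 48575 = -0.02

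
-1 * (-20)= 20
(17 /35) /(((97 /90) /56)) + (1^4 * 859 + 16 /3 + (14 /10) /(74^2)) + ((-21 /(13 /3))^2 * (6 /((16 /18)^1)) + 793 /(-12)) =440766832011 /448840340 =982.01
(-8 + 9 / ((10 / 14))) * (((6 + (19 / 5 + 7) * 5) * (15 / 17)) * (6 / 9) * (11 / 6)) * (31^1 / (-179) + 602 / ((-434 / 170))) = -6625822060 / 94333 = -70238.64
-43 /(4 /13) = -559 /4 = -139.75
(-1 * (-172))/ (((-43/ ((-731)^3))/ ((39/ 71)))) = 60936390996/ 71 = 858259028.11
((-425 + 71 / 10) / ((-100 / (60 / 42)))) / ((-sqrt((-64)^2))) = -597 / 6400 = -0.09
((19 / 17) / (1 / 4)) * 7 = 532 / 17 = 31.29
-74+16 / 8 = -72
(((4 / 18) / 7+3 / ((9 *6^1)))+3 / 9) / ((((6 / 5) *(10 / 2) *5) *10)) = 53 / 37800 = 0.00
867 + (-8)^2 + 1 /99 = 92170 /99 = 931.01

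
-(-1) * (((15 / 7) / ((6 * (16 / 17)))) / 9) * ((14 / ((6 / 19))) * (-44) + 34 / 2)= -493085 / 6048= -81.53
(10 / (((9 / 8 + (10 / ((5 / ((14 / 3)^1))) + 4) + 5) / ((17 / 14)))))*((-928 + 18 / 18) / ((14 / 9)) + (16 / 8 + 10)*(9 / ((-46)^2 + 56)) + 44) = -1426430220 / 4141823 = -344.40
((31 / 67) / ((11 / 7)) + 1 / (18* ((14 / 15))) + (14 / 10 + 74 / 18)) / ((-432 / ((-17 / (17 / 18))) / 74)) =201517651 / 11143440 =18.08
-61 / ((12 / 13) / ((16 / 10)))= -1586 / 15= -105.73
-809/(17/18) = -14562/17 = -856.59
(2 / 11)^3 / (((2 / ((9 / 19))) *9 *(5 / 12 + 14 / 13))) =0.00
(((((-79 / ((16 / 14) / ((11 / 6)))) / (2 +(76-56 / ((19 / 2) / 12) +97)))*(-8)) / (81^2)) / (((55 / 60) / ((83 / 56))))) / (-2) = -124583 / 103978728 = -0.00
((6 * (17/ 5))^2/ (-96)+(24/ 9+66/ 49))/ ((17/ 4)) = -9449/ 124950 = -0.08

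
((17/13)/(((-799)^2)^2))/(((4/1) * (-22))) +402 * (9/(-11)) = -9020697048516817/27426110429432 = -328.91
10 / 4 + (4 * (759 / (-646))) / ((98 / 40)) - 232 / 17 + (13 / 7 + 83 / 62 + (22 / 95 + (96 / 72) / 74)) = -2619519244 / 272303535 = -9.62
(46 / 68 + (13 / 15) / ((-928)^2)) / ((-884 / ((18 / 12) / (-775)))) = 148554461 / 100299516928000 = 0.00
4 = 4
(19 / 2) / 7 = 19 / 14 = 1.36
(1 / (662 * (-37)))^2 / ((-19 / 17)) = -17 / 11399164684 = -0.00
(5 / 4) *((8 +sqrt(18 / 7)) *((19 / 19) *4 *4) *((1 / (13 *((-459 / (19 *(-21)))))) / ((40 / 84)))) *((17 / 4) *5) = 665 *sqrt(14) / 26 +18620 / 39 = 573.14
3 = 3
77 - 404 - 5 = -332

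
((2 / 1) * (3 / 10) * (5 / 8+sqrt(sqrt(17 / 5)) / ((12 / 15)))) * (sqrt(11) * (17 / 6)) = 17 * sqrt(11) * (5+2 * 17^(1 / 4) * 5^(3 / 4)) / 80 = 13.09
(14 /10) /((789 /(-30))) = -14 /263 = -0.05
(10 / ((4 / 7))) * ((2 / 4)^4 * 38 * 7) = 4655 / 16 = 290.94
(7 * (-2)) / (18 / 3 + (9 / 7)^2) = -686 / 375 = -1.83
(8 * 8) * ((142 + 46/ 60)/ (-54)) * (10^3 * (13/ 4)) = -44543200/ 81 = -549916.05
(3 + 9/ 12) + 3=27/ 4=6.75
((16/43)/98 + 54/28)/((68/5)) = 0.14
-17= -17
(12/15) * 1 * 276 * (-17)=-18768/5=-3753.60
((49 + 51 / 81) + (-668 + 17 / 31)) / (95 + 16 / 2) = -517117 / 86211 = -6.00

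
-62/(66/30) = -310/11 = -28.18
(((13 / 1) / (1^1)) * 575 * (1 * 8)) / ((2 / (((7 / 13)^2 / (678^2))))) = 28175 / 1493973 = 0.02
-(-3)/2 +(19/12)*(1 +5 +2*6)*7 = 201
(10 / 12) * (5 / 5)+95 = 575 / 6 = 95.83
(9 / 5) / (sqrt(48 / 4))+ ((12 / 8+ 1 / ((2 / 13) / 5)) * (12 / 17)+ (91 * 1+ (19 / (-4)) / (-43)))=3 * sqrt(3) / 10+ 19799 / 172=115.63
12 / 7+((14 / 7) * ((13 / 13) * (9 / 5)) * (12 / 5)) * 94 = 142428 / 175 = 813.87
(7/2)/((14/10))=5/2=2.50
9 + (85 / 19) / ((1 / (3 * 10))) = 2721 / 19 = 143.21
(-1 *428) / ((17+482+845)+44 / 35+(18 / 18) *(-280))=-0.40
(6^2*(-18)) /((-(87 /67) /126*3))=607824 /29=20959.45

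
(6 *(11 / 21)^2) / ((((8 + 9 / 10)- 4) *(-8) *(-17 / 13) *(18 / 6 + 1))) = 7865 / 979608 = 0.01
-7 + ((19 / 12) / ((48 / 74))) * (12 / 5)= -137 / 120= -1.14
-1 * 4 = -4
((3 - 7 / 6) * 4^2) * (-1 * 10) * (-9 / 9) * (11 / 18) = 4840 / 27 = 179.26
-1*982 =-982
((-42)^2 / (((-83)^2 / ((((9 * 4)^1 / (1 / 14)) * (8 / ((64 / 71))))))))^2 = 62257970298384 / 47458321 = 1311845.19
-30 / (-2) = 15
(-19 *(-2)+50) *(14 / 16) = 77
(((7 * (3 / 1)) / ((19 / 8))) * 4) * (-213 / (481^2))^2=30487968 / 1017030334099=0.00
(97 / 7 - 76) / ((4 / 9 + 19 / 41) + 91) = -160515 / 237398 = -0.68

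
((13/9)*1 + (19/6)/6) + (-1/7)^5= 1193261/605052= 1.97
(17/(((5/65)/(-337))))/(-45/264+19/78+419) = -255605064/1438259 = -177.72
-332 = -332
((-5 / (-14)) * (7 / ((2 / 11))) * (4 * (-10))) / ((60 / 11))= -605 / 6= -100.83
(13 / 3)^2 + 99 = 1060 / 9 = 117.78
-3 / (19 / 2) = -6 / 19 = -0.32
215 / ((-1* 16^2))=-215 / 256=-0.84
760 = 760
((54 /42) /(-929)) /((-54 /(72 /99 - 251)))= -2753 /429198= -0.01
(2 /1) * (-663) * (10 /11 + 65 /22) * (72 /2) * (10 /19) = -97070.81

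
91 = 91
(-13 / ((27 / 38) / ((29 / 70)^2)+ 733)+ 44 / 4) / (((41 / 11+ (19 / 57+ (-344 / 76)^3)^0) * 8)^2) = 1956548825 / 254798071424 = 0.01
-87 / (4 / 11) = -957 / 4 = -239.25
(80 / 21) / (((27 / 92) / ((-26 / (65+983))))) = -23920 / 74277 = -0.32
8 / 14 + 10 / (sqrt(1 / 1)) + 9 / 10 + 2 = 13.47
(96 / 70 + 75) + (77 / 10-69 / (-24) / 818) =3851305 / 45808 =84.07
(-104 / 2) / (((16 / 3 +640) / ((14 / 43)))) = -273 / 10406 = -0.03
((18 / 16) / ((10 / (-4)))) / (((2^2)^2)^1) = -9 / 320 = -0.03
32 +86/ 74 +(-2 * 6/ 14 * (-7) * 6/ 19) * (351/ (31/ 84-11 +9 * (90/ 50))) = 250892547/ 1644317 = 152.58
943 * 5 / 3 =4715 / 3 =1571.67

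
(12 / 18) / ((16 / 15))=5 / 8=0.62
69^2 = 4761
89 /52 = 1.71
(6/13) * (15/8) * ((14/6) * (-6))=-315/26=-12.12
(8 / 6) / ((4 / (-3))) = -1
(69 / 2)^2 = 4761 / 4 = 1190.25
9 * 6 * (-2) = -108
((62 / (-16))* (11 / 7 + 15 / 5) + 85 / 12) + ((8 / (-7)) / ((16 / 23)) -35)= -47.27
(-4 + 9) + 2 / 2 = 6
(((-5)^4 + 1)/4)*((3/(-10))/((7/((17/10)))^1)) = -15963/1400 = -11.40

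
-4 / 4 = -1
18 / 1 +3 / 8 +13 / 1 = 251 / 8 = 31.38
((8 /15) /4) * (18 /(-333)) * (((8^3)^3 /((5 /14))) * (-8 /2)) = 10834151.74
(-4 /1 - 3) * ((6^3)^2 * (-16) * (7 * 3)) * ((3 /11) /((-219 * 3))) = -36578304 /803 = -45552.06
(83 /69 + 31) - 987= -65881 /69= -954.80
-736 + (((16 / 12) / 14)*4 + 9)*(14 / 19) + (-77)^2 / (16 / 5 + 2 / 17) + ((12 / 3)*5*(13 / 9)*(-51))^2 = 34909017049 / 16074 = 2171769.13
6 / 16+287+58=2763 / 8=345.38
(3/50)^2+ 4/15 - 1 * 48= -357973/7500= -47.73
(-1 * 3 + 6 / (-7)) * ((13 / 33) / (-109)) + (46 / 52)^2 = 4518989 / 5673668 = 0.80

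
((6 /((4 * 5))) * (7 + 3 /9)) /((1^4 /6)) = 13.20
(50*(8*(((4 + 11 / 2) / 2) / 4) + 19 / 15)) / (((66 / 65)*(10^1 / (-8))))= -41990 / 99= -424.14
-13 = -13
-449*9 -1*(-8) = -4033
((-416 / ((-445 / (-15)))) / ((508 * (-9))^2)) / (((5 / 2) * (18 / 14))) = -364 / 1744109415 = -0.00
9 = 9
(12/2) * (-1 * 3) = -18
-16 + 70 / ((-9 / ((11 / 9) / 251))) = -326066 / 20331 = -16.04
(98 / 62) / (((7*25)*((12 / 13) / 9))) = 273 / 3100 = 0.09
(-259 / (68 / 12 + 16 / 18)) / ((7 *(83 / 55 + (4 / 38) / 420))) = -2923074 / 781691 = -3.74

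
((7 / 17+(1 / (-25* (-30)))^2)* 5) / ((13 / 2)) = 3937517 / 12431250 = 0.32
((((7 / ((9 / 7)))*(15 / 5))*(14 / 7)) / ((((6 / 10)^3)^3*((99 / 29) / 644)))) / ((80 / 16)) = 714940625000 / 5845851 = 122298.81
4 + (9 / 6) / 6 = 4.25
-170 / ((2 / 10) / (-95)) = 80750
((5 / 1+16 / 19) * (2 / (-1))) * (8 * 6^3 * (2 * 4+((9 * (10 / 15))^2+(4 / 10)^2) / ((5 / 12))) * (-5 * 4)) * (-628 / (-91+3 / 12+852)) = -15222995877888 / 482125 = -31574790.52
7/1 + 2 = 9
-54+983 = 929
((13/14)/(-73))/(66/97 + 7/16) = -10088/886585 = -0.01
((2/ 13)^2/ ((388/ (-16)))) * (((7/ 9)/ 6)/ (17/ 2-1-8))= 112/ 442611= 0.00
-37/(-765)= 37/765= 0.05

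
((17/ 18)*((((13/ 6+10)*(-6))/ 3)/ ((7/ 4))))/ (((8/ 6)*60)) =-1241/ 7560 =-0.16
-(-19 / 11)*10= 190 / 11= 17.27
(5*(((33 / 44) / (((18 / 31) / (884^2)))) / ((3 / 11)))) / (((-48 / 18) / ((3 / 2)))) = -83273905 / 8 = -10409238.12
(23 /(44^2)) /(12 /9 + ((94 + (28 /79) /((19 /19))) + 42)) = 0.00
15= 15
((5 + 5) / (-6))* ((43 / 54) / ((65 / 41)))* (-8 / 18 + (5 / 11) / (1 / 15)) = -1112453 / 208494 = -5.34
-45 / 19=-2.37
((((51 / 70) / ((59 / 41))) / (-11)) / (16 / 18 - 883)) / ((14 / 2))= 1107 / 148510670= 0.00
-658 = -658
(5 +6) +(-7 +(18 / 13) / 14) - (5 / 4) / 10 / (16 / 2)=23781 / 5824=4.08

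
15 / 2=7.50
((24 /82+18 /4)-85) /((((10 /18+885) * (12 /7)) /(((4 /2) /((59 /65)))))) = -1795521 /15423544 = -0.12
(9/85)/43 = 9/3655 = 0.00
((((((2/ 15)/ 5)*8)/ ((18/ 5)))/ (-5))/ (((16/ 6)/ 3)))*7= -7/ 75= -0.09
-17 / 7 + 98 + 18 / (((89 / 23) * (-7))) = 59127 / 623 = 94.91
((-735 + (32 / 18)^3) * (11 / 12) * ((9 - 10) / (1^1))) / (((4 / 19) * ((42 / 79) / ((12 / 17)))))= 8779212409 / 2082024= 4216.67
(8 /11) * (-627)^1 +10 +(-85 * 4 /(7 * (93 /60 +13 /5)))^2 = -104312206 /337561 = -309.02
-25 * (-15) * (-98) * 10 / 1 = -367500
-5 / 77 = -0.06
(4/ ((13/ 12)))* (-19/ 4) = -228/ 13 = -17.54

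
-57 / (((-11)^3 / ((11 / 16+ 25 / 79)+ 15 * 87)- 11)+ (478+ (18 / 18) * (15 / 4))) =-376379892 / 3101706151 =-0.12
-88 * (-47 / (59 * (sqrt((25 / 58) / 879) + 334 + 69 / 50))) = 88398434137200 / 422915119920059 - 25850000 * sqrt(50982) / 422915119920059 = 0.21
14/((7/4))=8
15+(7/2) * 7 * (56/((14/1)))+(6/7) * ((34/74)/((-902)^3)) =113.00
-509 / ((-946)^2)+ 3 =2684239 / 894916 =3.00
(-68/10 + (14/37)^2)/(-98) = 22783/335405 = 0.07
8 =8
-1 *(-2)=2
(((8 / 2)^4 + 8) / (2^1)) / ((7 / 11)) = 1452 / 7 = 207.43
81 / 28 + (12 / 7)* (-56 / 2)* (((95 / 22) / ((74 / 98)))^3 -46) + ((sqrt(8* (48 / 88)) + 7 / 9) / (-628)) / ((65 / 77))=-293271762742847716 / 43344778321845 -7* sqrt(33) / 10205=-6766.03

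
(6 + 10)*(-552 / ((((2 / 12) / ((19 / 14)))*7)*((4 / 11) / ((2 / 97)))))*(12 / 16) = -2076624 / 4753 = -436.91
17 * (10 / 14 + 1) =204 / 7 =29.14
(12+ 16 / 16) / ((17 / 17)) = 13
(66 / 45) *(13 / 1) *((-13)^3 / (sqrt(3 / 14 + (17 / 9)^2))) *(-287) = 541002462 *sqrt(60046) / 21445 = 6181804.01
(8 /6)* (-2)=-8 /3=-2.67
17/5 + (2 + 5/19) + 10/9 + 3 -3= 5792/855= 6.77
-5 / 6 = -0.83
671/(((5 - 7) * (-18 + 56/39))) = 26169/1292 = 20.25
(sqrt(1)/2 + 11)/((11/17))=391/22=17.77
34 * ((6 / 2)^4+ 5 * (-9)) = 1224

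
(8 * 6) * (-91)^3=-36171408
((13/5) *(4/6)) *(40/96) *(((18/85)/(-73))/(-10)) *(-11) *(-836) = 59774/31025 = 1.93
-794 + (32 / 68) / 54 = -364442 / 459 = -793.99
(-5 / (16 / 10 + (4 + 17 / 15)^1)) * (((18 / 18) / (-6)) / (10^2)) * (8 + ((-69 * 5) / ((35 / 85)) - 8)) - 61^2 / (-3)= 21028381 / 16968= 1239.30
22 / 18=11 / 9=1.22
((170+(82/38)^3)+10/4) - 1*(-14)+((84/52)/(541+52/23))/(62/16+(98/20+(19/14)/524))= 95924079448785/488042556118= 196.55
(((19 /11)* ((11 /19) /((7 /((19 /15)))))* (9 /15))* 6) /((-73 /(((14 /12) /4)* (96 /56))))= -57 /12775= -0.00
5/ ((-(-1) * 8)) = 5/ 8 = 0.62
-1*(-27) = 27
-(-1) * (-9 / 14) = -9 / 14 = -0.64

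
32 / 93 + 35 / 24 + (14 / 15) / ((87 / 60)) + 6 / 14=434167 / 151032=2.87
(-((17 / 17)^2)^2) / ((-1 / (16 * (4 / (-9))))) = -64 / 9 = -7.11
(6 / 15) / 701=2 / 3505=0.00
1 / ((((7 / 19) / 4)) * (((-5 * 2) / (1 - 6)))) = 38 / 7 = 5.43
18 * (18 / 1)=324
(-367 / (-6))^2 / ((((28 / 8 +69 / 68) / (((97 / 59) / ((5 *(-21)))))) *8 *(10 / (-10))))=1.62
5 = 5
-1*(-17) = 17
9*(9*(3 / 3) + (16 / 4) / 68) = 1386 / 17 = 81.53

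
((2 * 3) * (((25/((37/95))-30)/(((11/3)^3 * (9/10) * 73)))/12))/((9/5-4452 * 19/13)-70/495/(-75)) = -658125/811099930861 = -0.00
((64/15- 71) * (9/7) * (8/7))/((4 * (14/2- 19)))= 143/70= 2.04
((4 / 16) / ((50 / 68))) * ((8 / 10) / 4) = 17 / 250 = 0.07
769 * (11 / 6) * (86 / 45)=363737 / 135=2694.35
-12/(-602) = 6/301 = 0.02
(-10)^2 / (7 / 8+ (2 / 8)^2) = 320 / 3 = 106.67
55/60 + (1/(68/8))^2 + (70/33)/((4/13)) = 298487/38148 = 7.82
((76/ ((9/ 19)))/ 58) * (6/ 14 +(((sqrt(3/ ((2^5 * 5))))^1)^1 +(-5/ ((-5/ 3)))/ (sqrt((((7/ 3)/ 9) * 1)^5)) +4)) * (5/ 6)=361 * sqrt(30)/ 6264 +55955/ 5481 +438615 * sqrt(21)/ 9947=212.59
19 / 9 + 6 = 73 / 9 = 8.11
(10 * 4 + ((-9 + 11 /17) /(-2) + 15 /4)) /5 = 3259 /340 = 9.59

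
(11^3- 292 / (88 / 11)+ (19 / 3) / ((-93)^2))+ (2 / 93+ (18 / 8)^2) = 539525203 / 415152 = 1299.58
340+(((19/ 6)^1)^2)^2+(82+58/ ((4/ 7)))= 808777/ 1296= 624.06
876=876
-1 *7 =-7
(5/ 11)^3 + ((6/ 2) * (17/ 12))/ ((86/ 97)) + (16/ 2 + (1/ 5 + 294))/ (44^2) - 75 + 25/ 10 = -308858507/ 4578640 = -67.46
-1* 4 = -4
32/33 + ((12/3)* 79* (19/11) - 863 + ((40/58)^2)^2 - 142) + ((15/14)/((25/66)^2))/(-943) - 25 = -9301805464647032/19258642759125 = -482.99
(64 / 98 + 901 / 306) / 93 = 3173 / 82026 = 0.04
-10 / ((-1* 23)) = 10 / 23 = 0.43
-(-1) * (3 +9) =12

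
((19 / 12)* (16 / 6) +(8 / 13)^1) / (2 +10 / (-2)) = -566 / 351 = -1.61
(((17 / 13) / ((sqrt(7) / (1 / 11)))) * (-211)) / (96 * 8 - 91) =-3587 * sqrt(7) / 677677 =-0.01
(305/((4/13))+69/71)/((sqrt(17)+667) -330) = 2.91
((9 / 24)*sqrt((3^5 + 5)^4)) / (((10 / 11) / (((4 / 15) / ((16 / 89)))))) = 940819 / 25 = 37632.76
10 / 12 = 5 / 6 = 0.83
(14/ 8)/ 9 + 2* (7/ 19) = 637/ 684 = 0.93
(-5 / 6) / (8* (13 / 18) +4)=-15 / 176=-0.09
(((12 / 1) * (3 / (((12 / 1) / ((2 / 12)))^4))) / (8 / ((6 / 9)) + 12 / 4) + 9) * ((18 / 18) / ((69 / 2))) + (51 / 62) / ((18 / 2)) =183418937 / 520680960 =0.35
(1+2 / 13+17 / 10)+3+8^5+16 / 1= 4262681 / 130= 32789.85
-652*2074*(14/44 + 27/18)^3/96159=-84.52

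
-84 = -84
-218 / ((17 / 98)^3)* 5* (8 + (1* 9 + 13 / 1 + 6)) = -36932374080 / 4913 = -7517275.41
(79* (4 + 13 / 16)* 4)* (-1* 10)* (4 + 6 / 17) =-66197.35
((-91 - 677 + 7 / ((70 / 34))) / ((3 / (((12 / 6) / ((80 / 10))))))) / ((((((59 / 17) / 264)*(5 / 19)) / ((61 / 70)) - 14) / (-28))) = -3314281036 / 26000585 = -127.47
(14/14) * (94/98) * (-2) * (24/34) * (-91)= 123.23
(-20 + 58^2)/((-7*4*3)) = -836/21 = -39.81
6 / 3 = 2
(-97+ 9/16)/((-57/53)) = 81779/912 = 89.67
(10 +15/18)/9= 65/54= 1.20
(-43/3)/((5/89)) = -3827/15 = -255.13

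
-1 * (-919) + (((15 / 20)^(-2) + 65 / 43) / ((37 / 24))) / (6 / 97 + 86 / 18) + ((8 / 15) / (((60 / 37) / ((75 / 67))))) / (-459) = 570202429691221 / 620162691525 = 919.44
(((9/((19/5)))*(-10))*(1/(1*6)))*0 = 0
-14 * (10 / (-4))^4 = -4375 / 8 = -546.88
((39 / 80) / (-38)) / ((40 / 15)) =-117 / 24320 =-0.00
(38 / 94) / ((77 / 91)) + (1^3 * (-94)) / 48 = -18371 / 12408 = -1.48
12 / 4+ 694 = 697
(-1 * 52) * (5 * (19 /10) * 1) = -494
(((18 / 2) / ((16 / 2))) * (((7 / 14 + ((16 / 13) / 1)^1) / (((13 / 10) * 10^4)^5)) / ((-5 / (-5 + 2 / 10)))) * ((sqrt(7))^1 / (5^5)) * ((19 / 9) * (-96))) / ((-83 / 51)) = 78489 * sqrt(7) / 391235495117187500000000000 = 0.00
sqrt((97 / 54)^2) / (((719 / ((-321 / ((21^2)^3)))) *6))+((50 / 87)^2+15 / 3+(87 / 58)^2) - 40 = -90791141866840561 / 2800492503128586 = -32.42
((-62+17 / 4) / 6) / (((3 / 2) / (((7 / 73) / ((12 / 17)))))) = -9163 / 10512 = -0.87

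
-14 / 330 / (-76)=7 / 12540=0.00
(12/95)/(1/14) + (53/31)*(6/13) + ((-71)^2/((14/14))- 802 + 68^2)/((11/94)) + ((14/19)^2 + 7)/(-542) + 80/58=75742.29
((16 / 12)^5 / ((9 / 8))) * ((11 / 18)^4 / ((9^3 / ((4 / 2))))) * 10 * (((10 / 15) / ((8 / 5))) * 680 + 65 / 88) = 127767481600 / 31381059609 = 4.07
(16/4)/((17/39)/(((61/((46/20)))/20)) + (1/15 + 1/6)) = 31720/4457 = 7.12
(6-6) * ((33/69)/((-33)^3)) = 0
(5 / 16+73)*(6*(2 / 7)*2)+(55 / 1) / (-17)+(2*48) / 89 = 5278565 / 21182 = 249.20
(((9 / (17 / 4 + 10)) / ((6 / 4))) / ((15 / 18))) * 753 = 36144 / 95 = 380.46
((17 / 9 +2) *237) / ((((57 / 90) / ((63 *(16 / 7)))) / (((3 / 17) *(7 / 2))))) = 41806800 / 323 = 129432.82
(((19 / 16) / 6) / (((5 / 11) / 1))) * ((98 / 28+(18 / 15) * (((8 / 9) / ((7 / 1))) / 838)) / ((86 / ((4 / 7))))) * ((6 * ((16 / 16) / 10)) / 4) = 64368029 / 42375984000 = 0.00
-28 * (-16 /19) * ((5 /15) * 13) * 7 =40768 /57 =715.23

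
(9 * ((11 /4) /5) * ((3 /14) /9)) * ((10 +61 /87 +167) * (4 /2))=8503 /203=41.89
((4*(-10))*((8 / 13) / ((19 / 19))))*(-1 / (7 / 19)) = 6080 / 91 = 66.81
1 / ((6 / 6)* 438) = 1 / 438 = 0.00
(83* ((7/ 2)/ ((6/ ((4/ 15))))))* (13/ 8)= 7553/ 360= 20.98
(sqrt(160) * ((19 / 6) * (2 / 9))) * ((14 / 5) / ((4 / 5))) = 266 * sqrt(10) / 27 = 31.15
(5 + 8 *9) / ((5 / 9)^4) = 505197 / 625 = 808.32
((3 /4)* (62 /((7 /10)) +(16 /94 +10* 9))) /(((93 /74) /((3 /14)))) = 22.86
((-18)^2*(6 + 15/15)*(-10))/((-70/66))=21384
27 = 27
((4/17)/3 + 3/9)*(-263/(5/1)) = -1841/85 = -21.66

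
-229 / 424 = -0.54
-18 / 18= -1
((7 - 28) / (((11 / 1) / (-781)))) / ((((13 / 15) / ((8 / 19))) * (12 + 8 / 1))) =8946 / 247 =36.22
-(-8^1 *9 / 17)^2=-5184 / 289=-17.94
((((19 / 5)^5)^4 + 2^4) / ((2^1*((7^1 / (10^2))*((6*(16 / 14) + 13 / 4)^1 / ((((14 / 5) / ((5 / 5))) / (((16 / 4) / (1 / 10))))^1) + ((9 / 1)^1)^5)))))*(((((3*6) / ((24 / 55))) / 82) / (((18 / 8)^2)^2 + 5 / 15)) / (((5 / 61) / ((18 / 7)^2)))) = 1176798324945031728883582475491776 / 15829042059581756591796875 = 74344254.09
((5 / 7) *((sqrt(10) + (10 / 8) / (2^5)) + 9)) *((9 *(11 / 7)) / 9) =55 *sqrt(10) / 49 + 63635 / 6272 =13.70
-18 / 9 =-2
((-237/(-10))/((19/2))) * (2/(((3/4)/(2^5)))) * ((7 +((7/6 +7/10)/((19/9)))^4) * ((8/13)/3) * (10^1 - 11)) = -100301576947712/301774565625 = -332.37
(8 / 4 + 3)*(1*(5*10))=250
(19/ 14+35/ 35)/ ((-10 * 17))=-0.01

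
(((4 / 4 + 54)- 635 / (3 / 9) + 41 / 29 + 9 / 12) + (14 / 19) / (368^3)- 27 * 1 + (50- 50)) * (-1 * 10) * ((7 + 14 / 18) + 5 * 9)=989496.89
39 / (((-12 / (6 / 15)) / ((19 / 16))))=-1.54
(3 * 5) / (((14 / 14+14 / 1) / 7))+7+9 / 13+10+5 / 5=334 / 13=25.69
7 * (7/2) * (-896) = -21952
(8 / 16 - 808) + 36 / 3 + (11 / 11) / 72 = -57275 / 72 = -795.49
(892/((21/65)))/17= 57980/357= 162.41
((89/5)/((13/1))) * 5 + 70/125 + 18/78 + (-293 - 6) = -94693/325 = -291.36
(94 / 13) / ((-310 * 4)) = -0.01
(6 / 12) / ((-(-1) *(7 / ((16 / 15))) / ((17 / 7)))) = 136 / 735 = 0.19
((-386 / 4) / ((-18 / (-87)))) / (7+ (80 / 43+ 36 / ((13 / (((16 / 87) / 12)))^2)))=-102618985677 / 1949452372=-52.64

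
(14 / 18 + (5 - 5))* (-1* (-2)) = 14 / 9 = 1.56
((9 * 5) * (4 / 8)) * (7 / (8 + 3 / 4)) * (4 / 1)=72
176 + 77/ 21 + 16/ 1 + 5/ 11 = 196.12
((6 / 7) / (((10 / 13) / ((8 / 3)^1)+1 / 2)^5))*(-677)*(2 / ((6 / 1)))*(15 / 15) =-634.77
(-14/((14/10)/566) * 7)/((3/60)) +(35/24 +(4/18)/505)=-28811610959/36360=-792398.54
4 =4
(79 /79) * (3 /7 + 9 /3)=24 /7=3.43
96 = 96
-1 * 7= -7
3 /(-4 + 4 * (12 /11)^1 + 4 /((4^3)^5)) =2952790016 /357913945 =8.25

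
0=0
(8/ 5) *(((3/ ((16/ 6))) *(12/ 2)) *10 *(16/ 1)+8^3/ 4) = 9664/ 5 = 1932.80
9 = 9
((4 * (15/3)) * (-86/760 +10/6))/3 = 1771/171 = 10.36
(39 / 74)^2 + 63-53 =56281 / 5476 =10.28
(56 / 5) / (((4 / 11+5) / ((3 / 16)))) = 231 / 590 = 0.39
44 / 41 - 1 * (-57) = 2381 / 41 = 58.07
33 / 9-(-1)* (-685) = -2044 / 3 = -681.33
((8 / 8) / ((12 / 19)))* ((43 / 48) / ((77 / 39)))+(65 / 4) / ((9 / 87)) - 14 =708655 / 4928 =143.80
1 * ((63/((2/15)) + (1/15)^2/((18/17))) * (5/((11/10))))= 1913642/891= 2147.75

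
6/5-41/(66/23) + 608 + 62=216781/330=656.91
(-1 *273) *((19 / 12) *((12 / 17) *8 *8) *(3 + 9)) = -3983616 / 17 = -234330.35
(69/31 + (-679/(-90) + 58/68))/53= 251929/1256895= 0.20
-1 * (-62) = 62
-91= -91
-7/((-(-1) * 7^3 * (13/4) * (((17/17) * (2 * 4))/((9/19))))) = -9/24206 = -0.00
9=9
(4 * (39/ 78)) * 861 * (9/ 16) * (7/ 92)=54243/ 736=73.70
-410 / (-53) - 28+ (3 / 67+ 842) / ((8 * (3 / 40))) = 14734631 / 10653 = 1383.14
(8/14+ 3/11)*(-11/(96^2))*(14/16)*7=-455/73728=-0.01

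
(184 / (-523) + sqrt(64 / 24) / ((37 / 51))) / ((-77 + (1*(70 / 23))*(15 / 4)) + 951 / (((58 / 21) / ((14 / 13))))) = -3190928 / 2768371319 + 589628*sqrt(6) / 195850361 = 0.01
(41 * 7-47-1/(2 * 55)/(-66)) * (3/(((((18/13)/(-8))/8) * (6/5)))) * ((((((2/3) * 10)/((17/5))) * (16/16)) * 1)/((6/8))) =-72505.49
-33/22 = -3/2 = -1.50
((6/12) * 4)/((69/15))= 10/23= 0.43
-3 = -3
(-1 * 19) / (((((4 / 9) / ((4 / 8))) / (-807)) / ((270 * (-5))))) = -93147975 / 4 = -23286993.75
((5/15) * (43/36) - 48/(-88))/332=1121/394416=0.00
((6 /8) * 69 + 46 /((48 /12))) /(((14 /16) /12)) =6072 /7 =867.43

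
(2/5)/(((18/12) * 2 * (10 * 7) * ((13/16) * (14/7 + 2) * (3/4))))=16/20475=0.00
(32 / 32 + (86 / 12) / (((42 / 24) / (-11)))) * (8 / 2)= -3700 / 21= -176.19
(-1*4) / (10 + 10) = -1 / 5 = -0.20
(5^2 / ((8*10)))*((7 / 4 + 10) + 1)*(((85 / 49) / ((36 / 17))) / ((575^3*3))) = 4913 / 858503520000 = 0.00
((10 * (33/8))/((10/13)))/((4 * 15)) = 143/160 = 0.89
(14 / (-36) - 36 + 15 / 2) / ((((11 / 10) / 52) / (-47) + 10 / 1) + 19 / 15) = -6354400 / 2478117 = -2.56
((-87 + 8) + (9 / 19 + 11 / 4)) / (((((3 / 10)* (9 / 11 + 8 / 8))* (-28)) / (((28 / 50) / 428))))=63349 / 9758400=0.01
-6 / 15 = -2 / 5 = -0.40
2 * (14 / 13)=28 / 13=2.15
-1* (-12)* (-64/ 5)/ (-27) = 256/ 45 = 5.69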